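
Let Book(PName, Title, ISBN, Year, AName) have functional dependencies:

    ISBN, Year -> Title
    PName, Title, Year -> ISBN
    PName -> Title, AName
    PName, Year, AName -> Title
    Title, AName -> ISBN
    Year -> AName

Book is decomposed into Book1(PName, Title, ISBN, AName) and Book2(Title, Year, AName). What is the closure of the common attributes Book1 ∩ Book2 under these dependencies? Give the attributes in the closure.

Book1 ∩ Book2 = {Title, AName}.
Title, AName → ISBN applies, adding ISBN
Closure: {Title, ISBN, AName}.

Title, ISBN, AName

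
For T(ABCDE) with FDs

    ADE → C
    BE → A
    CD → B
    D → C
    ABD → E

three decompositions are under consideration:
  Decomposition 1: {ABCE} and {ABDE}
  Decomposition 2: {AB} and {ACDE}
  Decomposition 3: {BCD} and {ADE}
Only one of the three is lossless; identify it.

Decomposition 1: common = {ABE}, closure = {ABE} → lossy.
Decomposition 2: common = {A}, closure = {A} → lossy.
Decomposition 3: common = {D}, closure = {BCD} → lossless.

Decomposition 3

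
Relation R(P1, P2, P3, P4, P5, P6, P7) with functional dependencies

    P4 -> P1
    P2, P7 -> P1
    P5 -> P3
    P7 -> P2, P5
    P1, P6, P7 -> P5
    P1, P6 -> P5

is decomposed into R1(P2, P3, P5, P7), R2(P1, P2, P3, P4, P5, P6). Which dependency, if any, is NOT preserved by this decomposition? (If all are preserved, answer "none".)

Check P2, P7 → P1: no single fragment contains all of {P1, P2, P7}, and the restricted closure of {P2, P7} across the fragments never reaches {P1}.
P4 → P1 is preserved.
P5 → P3 is preserved.
P7 → P2, P5 is preserved.
P1, P6, P7 → P5 is preserved.
P1, P6 → P5 is preserved.

P2, P7 -> P1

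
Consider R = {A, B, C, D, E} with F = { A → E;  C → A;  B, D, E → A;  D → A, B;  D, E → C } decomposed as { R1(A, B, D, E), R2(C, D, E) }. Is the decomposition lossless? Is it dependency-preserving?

Lossless test: (D, E)⁺ = {A, B, C, D, E}, which contains all of one fragment — lossless.
Dependency preservation: the restricted closure of {C} across the fragments never reaches {A}, so C → A cannot be enforced without a join — not preserved.

lossless but not dependency-preserving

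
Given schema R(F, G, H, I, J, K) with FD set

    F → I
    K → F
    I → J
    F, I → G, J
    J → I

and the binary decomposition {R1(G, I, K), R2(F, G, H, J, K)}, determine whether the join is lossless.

Yes

Common attributes: R1 ∩ R2 = {G, K}.
Closure of {G, K}: K → F applies, adding F; F → I applies, adding I; I → J applies, adding J. So (G, K)⁺ = {F, G, I, J, K}.
This closure contains every attribute of R1, so R1 ∩ R2 → R1. The join is lossless.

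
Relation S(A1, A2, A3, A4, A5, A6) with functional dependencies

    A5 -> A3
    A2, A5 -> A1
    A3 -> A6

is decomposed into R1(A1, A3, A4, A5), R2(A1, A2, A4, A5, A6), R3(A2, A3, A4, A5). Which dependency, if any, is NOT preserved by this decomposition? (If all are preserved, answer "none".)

A3 -> A6

Check A3 → A6: no single fragment contains all of {A3, A6}, and the restricted closure of {A3} across the fragments never reaches {A6}.
A5 → A3 is preserved.
A2, A5 → A1 is preserved.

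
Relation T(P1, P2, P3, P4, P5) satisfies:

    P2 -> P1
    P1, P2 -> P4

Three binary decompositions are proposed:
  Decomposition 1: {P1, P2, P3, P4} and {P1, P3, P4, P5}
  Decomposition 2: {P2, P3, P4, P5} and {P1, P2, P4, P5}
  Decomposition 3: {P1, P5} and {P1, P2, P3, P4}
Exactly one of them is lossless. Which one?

Decomposition 2

Decomposition 1: common = {P1, P3, P4}, closure = {P1, P3, P4} → lossy.
Decomposition 2: common = {P2, P4, P5}, closure = {P1, P2, P4, P5} → lossless.
Decomposition 3: common = {P1}, closure = {P1} → lossy.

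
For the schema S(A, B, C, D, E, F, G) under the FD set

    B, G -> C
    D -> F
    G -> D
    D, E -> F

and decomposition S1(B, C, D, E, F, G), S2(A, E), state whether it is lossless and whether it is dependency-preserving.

Lossless test: (E)⁺ = {E}, which is a superkey of neither fragment — lossy.
Dependency preservation: every FD's attributes lie within a single fragment, so each can be enforced locally — preserved.

lossy but dependency-preserving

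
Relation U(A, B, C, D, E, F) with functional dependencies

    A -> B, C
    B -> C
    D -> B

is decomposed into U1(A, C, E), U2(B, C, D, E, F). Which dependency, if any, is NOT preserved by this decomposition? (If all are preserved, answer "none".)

Check A → B, C: no single fragment contains all of {A, B, C}, and the restricted closure of {A} across the fragments never reaches {B, C}.
B → C is preserved.
D → B is preserved.

A -> B, C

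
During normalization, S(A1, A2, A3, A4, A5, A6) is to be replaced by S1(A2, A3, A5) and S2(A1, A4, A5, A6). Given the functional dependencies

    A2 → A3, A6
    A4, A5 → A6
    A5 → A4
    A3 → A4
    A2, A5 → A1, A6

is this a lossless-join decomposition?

No

Common attributes: S1 ∩ S2 = {A5}.
Closure of {A5}: A5 → A4 applies, adding A4; A4, A5 → A6 applies, adding A6. So (A5)⁺ = {A4, A5, A6}.
The closure contains neither all of S1 = {A2, A3, A5} nor all of S2 = {A1, A4, A5, A6}, so the common attributes are not a superkey of either fragment. The join is lossy.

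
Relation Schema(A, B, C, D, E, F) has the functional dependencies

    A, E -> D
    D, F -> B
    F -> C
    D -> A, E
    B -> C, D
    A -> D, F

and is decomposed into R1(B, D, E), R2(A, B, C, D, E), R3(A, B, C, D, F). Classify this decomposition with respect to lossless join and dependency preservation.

lossless and dependency-preserving

Lossless test (chase): Rows 1 and 2 agree on D; apply D→A, E and equate their A, E entries. Rows 1 and 3 agree on D; apply D→A, E and equate their A, E entries. Rows 1 and 2 agree on B; apply B→C, D and equate their C, D entries. Rows 1 and 2 agree on A; apply A→D, F and equate their D, F entries. Rows 1 and 3 agree on A; apply A→D, F and equate their D, F entries. Row 1 is now all distinguished symbols — the join is lossless.
Dependency preservation: every FD's attributes lie within a single fragment, so each can be enforced locally — preserved.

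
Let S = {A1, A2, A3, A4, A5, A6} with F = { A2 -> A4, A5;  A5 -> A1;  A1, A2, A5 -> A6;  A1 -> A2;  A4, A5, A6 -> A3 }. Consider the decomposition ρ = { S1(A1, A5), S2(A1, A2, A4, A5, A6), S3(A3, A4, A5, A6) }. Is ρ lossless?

Yes

Chase test. Columns are A1, A2, A3, A4, A5, A6; row i has aⱼ where attribute j ∈ Si, else bᵢⱼ.
Initial tableau (one row per fragment):
  row 1: a1 b12 b13 b14 a5 b16
  row 2: a1 a2 b23 a4 a5 a6
  row 3: b31 b32 a3 a4 a5 a6
Rows 1 and 3 agree on A5; apply A5→A1 and equate their A1 entries.
Rows 1 and 2 agree on A1; apply A1→A2 and equate their A2 entries.
Rows 1 and 3 agree on A1; apply A1→A2 and equate their A2 entries.
Rows 2 and 3 agree on A4, A5, A6; apply A4, A5, A6→A3 and equate their A3 entries.
Rows 1 and 2 agree on A2; apply A2→A4, A5 and equate their A4, A5 entries.
Rows 1 and 2 agree on A1, A2, A5; apply A1, A2, A5→A6 and equate their A6 entries.
Rows 1 and 2 agree on A4, A5, A6; apply A4, A5, A6→A3 and equate their A3 entries.
Row 1 is now all distinguished symbols — the join is lossless.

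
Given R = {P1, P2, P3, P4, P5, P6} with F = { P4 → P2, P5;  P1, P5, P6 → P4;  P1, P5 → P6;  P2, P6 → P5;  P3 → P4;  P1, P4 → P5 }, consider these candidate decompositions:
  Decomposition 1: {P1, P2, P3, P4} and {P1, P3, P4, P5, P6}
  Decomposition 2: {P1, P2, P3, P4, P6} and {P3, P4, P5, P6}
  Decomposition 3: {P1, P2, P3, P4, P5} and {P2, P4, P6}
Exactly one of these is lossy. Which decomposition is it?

Decomposition 3

Decomposition 1: common = {P1, P3, P4}, closure = {P1, P2, P3, P4, P5, P6} → lossless.
Decomposition 2: common = {P3, P4, P6}, closure = {P2, P3, P4, P5, P6} → lossless.
Decomposition 3: common = {P2, P4}, closure = {P2, P4, P5} → lossy.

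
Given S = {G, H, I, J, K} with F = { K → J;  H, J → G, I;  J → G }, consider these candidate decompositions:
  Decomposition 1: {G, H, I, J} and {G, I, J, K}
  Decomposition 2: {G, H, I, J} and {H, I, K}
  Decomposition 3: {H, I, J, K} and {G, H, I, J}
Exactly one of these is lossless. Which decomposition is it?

Decomposition 3

Decomposition 1: common = {G, I, J}, closure = {G, I, J} → lossy.
Decomposition 2: common = {H, I}, closure = {H, I} → lossy.
Decomposition 3: common = {H, I, J}, closure = {G, H, I, J} → lossless.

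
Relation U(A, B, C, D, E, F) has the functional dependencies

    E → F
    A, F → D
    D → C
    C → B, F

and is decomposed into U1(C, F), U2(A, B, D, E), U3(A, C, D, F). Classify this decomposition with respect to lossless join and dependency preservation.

Lossless test (chase): Rows 2 and 3 agree on D; apply D→C and equate their C entries. Rows 1 and 2 agree on C; apply C→B, F and equate their B, F entries. Rows 1 and 3 agree on C; apply C→B, F and equate their B, F entries. Row 2 is now all distinguished symbols — the join is lossless.
Dependency preservation: the restricted closure of {E} across the fragments never reaches {F}, so E → F cannot be enforced without a join — not preserved.

lossless but not dependency-preserving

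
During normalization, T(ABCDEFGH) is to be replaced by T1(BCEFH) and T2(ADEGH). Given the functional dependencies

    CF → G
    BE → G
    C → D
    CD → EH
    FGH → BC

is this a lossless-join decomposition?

No

Common attributes: T1 ∩ T2 = {EH}.
No dependency enlarges {EH}, so (EH)⁺ = {EH}.
The closure contains neither all of T1 = {BCEFH} nor all of T2 = {ADEGH}, so the common attributes are not a superkey of either fragment. The join is lossy.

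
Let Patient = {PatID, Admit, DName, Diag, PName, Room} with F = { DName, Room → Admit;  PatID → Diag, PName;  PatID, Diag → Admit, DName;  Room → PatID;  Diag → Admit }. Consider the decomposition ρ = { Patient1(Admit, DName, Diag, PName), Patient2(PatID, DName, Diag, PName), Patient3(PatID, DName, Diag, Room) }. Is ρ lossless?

Yes

Chase test. Columns are PatID, Admit, DName, Diag, PName, Room; row i has aⱼ where attribute j ∈ Patienti, else bᵢⱼ.
Initial tableau (one row per fragment):
  row 1: b11 a2 a3 a4 a5 b16
  row 2: a1 b22 a3 a4 a5 b26
  row 3: a1 b32 a3 a4 b35 a6
Rows 2 and 3 agree on PatID; apply PatID→Diag, PName and equate their Diag, PName entries.
Rows 2 and 3 agree on PatID, Diag; apply PatID, Diag→Admit, DName and equate their Admit, DName entries.
Rows 1 and 2 agree on Diag; apply Diag→Admit and equate their Admit entries.
Row 3 is now all distinguished symbols — the join is lossless.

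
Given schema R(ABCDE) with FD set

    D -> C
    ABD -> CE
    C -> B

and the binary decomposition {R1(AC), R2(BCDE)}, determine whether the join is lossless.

No

Common attributes: R1 ∩ R2 = {C}.
Closure of {C}: C → B applies, adding B. So (C)⁺ = {BC}.
The closure contains neither all of R1 = {AC} nor all of R2 = {BCDE}, so the common attributes are not a superkey of either fragment. The join is lossy.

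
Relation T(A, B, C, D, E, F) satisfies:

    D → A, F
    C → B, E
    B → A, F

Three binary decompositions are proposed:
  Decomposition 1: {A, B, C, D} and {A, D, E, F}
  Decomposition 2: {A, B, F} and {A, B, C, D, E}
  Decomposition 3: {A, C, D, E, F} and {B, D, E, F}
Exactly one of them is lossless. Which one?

Decomposition 2

Decomposition 1: common = {A, D}, closure = {A, D, F} → lossy.
Decomposition 2: common = {A, B}, closure = {A, B, F} → lossless.
Decomposition 3: common = {D, E, F}, closure = {A, D, E, F} → lossy.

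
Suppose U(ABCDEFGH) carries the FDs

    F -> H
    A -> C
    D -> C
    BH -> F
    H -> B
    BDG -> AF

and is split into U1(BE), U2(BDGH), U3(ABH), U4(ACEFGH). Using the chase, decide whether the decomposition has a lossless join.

No

Chase test. Columns are ABCDEFGH; row i has aⱼ where attribute j ∈ Ui, else bᵢⱼ.
Initial tableau (one row per fragment):
  row 1: b11 a2 b13 b14 a5 b16 b17 b18
  row 2: b21 a2 b23 a4 b25 b26 a7 a8
  row 3: a1 a2 b33 b34 b35 b36 b37 a8
  row 4: a1 b42 a3 b44 a5 a6 a7 a8
Rows 3 and 4 agree on A; apply A→C and equate their C entries.
Rows 2 and 3 agree on BH; apply BH→F and equate their F entries.
Rows 2 and 4 agree on H; apply H→B and equate their B entries.
Rows 2 and 4 agree on BH; apply BH→F and equate their F entries.
No row becomes fully distinguished — the join is lossy.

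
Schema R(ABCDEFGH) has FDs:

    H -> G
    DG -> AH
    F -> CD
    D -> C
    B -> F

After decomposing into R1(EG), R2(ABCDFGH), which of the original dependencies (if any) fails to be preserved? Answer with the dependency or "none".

H → G lies within R2.
DG → AH lies within R2.
F → CD lies within R2.
D → C lies within R2.
B → F lies within R2.
Every dependency is enforceable on the fragments, so the decomposition is dependency-preserving.

none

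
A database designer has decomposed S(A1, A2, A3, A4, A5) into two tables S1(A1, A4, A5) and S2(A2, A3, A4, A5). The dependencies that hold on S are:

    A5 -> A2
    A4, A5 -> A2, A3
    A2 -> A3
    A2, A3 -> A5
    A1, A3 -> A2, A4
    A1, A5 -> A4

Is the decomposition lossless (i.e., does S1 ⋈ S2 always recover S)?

Yes

Common attributes: S1 ∩ S2 = {A4, A5}.
Closure of {A4, A5}: A5 → A2 applies, adding A2; A4, A5 → A2, A3 applies, adding A3. So (A4, A5)⁺ = {A2, A3, A4, A5}.
This closure contains every attribute of S2, so S1 ∩ S2 → S2. The join is lossless.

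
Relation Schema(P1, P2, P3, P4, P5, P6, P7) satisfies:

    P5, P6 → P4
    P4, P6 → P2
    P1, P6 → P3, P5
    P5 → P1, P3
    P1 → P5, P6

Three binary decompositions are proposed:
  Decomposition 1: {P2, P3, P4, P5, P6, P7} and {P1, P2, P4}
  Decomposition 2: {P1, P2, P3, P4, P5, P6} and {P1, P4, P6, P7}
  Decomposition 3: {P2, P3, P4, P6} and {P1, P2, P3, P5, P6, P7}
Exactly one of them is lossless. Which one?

Decomposition 1: common = {P2, P4}, closure = {P2, P4} → lossy.
Decomposition 2: common = {P1, P4, P6}, closure = {P1, P2, P3, P4, P5, P6} → lossless.
Decomposition 3: common = {P2, P3, P6}, closure = {P2, P3, P6} → lossy.

Decomposition 2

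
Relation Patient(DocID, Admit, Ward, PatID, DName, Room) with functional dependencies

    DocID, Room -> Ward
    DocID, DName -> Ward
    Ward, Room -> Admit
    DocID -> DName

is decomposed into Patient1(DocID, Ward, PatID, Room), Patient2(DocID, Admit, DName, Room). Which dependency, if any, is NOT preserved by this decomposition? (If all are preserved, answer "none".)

Ward, Room -> Admit

Check Ward, Room → Admit: no single fragment contains all of {Admit, Ward, Room}, and the restricted closure of {Ward, Room} across the fragments never reaches {Admit}.
DocID, Room → Ward is preserved.
DocID, DName → Ward is preserved.
DocID → DName is preserved.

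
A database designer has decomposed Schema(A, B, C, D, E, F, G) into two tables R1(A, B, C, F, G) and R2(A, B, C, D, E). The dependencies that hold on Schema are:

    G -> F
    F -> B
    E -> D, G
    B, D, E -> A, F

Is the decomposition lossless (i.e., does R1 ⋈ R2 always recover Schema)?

Common attributes: R1 ∩ R2 = {A, B, C}.
No dependency enlarges {A, B, C}, so (A, B, C)⁺ = {A, B, C}.
The closure contains neither all of R1 = {A, B, C, F, G} nor all of R2 = {A, B, C, D, E}, so the common attributes are not a superkey of either fragment. The join is lossy.

No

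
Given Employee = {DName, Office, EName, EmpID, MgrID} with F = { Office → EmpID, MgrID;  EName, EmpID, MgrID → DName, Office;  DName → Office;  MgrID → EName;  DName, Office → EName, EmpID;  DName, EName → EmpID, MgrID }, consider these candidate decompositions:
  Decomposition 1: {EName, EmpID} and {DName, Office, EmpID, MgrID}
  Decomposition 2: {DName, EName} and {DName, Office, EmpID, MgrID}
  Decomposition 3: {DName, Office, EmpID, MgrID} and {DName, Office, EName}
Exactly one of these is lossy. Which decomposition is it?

Decomposition 1: common = {EmpID}, closure = {EmpID} → lossy.
Decomposition 2: common = {DName}, closure = {DName, Office, EName, EmpID, MgrID} → lossless.
Decomposition 3: common = {DName, Office}, closure = {DName, Office, EName, EmpID, MgrID} → lossless.

Decomposition 1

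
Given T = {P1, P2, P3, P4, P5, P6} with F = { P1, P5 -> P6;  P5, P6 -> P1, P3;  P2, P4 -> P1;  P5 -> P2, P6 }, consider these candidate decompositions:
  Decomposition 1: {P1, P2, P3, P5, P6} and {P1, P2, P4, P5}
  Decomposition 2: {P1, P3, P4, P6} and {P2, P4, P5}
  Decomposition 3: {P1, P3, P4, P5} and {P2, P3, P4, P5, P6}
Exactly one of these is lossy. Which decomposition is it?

Decomposition 2

Decomposition 1: common = {P1, P2, P5}, closure = {P1, P2, P3, P5, P6} → lossless.
Decomposition 2: common = {P4}, closure = {P4} → lossy.
Decomposition 3: common = {P3, P4, P5}, closure = {P1, P2, P3, P4, P5, P6} → lossless.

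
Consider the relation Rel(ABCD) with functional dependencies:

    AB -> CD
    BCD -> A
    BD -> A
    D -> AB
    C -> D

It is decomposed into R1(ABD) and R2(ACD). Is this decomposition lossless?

Common attributes: R1 ∩ R2 = {AD}.
Closure of {AD}: D → AB applies, adding B; AB → CD applies, adding C. So (AD)⁺ = {ABCD}.
This closure contains every attribute of R1, so R1 ∩ R2 → R1. The join is lossless.

Yes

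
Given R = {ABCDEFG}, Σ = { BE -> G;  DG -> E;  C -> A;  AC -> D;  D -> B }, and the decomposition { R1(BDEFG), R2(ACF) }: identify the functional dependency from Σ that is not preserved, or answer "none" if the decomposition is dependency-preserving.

AC -> D

Check AC → D: no single fragment contains all of {ACD}, and the restricted closure of {AC} across the fragments never reaches {D}.
BE → G is preserved.
DG → E is preserved.
C → A is preserved.
D → B is preserved.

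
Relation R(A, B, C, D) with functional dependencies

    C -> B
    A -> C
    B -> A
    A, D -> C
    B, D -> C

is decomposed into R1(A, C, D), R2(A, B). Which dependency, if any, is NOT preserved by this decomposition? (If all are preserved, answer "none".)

C → B: restricted closure across fragments reaches B.
A → C lies within R1.
B → A lies within R2.
A, D → C lies within R1.
B, D → C: restricted closure across fragments reaches C.
Every dependency is enforceable on the fragments, so the decomposition is dependency-preserving.

none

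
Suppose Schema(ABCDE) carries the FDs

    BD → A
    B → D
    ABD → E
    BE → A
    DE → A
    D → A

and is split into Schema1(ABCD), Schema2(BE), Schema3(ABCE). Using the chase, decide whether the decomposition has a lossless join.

Chase test. Columns are ABCDE; row i has aⱼ where attribute j ∈ Schemai, else bᵢⱼ.
Initial tableau (one row per fragment):
  row 1: a1 a2 a3 a4 b15
  row 2: b21 a2 b23 b24 a5
  row 3: a1 a2 a3 b34 a5
Rows 1 and 2 agree on B; apply B→D and equate their D entries.
Rows 1 and 3 agree on B; apply B→D and equate their D entries.
Rows 1 and 3 agree on ABD; apply ABD→E and equate their E entries.
Rows 1 and 2 agree on BE; apply BE→A and equate their A entries.
Row 1 is now all distinguished symbols — the join is lossless.

Yes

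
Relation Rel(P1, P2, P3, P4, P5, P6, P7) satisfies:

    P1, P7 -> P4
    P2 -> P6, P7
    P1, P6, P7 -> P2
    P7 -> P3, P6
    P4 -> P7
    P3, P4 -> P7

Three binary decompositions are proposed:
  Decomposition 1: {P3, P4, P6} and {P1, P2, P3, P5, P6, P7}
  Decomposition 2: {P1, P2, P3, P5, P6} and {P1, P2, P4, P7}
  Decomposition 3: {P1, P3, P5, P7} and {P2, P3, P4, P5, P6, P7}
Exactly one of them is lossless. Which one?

Decomposition 2

Decomposition 1: common = {P3, P6}, closure = {P3, P6} → lossy.
Decomposition 2: common = {P1, P2}, closure = {P1, P2, P3, P4, P6, P7} → lossless.
Decomposition 3: common = {P3, P5, P7}, closure = {P3, P5, P6, P7} → lossy.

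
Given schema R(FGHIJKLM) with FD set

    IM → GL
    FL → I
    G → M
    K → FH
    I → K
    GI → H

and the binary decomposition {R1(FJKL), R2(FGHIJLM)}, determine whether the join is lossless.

Yes

Common attributes: R1 ∩ R2 = {FJL}.
Closure of {FJL}: FL → I applies, adding I; I → K applies, adding K; K → FH applies, adding H. So (FJL)⁺ = {FHIJKL}.
This closure contains every attribute of R1, so R1 ∩ R2 → R1. The join is lossless.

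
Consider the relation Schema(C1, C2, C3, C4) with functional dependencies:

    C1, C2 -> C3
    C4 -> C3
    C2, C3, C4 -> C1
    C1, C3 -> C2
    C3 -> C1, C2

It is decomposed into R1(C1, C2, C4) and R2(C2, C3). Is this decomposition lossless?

No

Common attributes: R1 ∩ R2 = {C2}.
No dependency enlarges {C2}, so (C2)⁺ = {C2}.
The closure contains neither all of R1 = {C1, C2, C4} nor all of R2 = {C2, C3}, so the common attributes are not a superkey of either fragment. The join is lossy.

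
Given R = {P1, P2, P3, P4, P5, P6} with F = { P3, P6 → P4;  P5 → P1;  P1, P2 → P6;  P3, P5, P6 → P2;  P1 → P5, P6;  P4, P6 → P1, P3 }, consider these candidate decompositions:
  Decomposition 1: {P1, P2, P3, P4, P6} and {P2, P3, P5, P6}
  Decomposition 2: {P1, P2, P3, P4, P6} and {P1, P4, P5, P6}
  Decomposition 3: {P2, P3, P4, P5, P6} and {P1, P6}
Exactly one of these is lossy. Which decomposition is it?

Decomposition 1: common = {P2, P3, P6}, closure = {P1, P2, P3, P4, P5, P6} → lossless.
Decomposition 2: common = {P1, P4, P6}, closure = {P1, P2, P3, P4, P5, P6} → lossless.
Decomposition 3: common = {P6}, closure = {P6} → lossy.

Decomposition 3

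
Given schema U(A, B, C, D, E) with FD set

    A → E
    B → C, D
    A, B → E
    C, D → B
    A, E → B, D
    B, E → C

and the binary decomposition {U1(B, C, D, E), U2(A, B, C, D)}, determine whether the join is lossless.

No

Common attributes: U1 ∩ U2 = {B, C, D}.
No dependency enlarges {B, C, D}, so (B, C, D)⁺ = {B, C, D}.
The closure contains neither all of U1 = {B, C, D, E} nor all of U2 = {A, B, C, D}, so the common attributes are not a superkey of either fragment. The join is lossy.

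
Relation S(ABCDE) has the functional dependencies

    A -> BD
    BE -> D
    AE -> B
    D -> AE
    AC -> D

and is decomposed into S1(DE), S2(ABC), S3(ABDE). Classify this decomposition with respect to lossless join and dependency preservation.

lossless and dependency-preserving

Lossless test (chase): Rows 2 and 3 agree on A; apply A→BD and equate their BD entries. Rows 1 and 2 agree on D; apply D→AE and equate their AE entries. Rows 1 and 2 agree on A; apply A→BD and equate their BD entries. Row 2 is now all distinguished symbols — the join is lossless.
Dependency preservation: AC → D is not contained in any single fragment, but the restricted closure of its left-hand side across the fragments still reaches the right-hand side; the remaining FDs each lie inside some fragment. All dependencies are preserved.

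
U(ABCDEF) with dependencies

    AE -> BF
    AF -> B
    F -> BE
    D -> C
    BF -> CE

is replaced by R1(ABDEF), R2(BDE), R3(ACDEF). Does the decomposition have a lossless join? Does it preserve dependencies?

lossless and dependency-preserving

Lossless test (chase): Rows 1 and 3 agree on AE; apply AE→BF and equate their BF entries. Rows 1 and 2 agree on D; apply D→C and equate their C entries. Rows 1 and 3 agree on D; apply D→C and equate their C entries. Row 1 is now all distinguished symbols — the join is lossless.
Dependency preservation: BF → CE is not contained in any single fragment, but the restricted closure of its left-hand side across the fragments still reaches the right-hand side; the remaining FDs each lie inside some fragment. All dependencies are preserved.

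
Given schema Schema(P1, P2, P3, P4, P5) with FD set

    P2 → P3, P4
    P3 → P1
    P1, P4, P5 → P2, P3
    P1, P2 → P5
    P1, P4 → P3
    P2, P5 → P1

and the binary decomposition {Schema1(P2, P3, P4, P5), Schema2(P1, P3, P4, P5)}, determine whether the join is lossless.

Common attributes: Schema1 ∩ Schema2 = {P3, P4, P5}.
Closure of {P3, P4, P5}: P3 → P1 applies, adding P1; P1, P4, P5 → P2, P3 applies, adding P2. So (P3, P4, P5)⁺ = {P1, P2, P3, P4, P5}.
This closure contains every attribute of Schema1, so Schema1 ∩ Schema2 → Schema1. The join is lossless.

Yes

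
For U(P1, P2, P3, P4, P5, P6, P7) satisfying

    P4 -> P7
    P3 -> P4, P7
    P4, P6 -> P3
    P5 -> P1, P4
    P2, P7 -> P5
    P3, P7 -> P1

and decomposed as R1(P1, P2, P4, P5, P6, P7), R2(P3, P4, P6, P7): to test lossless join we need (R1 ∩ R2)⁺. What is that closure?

R1 ∩ R2 = {P4, P6, P7}.
P4, P6 → P3 applies, adding P3
P3, P7 → P1 applies, adding P1
Closure: {P1, P3, P4, P6, P7}.

P1, P3, P4, P6, P7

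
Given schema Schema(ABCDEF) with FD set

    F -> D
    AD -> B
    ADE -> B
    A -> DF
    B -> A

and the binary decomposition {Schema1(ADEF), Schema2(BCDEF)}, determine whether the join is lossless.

Common attributes: Schema1 ∩ Schema2 = {DEF}.
No dependency enlarges {DEF}, so (DEF)⁺ = {DEF}.
The closure contains neither all of Schema1 = {ADEF} nor all of Schema2 = {BCDEF}, so the common attributes are not a superkey of either fragment. The join is lossy.

No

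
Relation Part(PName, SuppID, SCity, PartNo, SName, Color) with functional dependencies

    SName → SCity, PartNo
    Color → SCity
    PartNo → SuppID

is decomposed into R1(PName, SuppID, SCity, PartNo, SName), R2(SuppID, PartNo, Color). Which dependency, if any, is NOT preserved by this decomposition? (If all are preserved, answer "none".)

Check Color → SCity: no single fragment contains all of {SCity, Color}, and the restricted closure of {Color} across the fragments never reaches {SCity}.
SName → SCity, PartNo is preserved.
PartNo → SuppID is preserved.

Color → SCity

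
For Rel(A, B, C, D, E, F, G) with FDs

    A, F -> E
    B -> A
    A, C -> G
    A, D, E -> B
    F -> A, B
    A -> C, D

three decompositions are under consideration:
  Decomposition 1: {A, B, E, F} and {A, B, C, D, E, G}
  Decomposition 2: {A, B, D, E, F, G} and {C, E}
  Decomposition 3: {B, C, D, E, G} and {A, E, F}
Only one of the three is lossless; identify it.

Decomposition 1: common = {A, B, E}, closure = {A, B, C, D, E, G} → lossless.
Decomposition 2: common = {E}, closure = {E} → lossy.
Decomposition 3: common = {E}, closure = {E} → lossy.

Decomposition 1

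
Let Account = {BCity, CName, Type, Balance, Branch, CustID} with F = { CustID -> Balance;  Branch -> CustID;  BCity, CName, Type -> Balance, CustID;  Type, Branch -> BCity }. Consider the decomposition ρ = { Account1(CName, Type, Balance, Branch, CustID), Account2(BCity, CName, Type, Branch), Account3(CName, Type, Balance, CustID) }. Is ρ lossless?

Yes

Chase test. Columns are BCity, CName, Type, Balance, Branch, CustID; row i has aⱼ where attribute j ∈ Accounti, else bᵢⱼ.
Initial tableau (one row per fragment):
  row 1: b11 a2 a3 a4 a5 a6
  row 2: a1 a2 a3 b24 a5 b26
  row 3: b31 a2 a3 a4 b35 a6
Rows 1 and 2 agree on Branch; apply Branch→CustID and equate their CustID entries.
Rows 1 and 2 agree on Type, Branch; apply Type, Branch→BCity and equate their BCity entries.
Rows 1 and 2 agree on CustID; apply CustID→Balance and equate their Balance entries.
Row 1 is now all distinguished symbols — the join is lossless.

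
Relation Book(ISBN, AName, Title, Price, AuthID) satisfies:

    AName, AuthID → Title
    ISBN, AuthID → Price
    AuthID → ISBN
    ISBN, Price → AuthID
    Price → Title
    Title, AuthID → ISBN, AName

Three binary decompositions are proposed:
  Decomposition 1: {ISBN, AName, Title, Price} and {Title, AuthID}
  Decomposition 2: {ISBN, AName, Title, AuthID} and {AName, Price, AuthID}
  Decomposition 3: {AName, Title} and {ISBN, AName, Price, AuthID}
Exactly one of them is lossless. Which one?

Decomposition 2

Decomposition 1: common = {Title}, closure = {Title} → lossy.
Decomposition 2: common = {AName, AuthID}, closure = {ISBN, AName, Title, Price, AuthID} → lossless.
Decomposition 3: common = {AName}, closure = {AName} → lossy.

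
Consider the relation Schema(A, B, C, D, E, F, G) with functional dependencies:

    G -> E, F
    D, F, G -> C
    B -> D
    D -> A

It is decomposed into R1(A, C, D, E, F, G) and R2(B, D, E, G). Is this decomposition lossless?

Common attributes: R1 ∩ R2 = {D, E, G}.
Closure of {D, E, G}: G → E, F applies, adding F; D, F, G → C applies, adding C; D → A applies, adding A. So (D, E, G)⁺ = {A, C, D, E, F, G}.
This closure contains every attribute of R1, so R1 ∩ R2 → R1. The join is lossless.

Yes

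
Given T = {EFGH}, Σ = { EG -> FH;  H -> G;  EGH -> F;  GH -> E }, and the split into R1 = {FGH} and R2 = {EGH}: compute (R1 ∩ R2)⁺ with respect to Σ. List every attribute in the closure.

R1 ∩ R2 = {GH}.
GH → E applies, adding E
EG → FH applies, adding F
Closure: {EFGH}.

EFGH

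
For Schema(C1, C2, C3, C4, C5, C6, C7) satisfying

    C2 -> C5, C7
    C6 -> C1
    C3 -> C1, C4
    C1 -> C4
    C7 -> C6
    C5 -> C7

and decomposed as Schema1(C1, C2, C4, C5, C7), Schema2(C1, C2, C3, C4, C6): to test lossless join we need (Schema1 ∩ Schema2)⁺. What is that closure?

C1, C2, C4, C5, C6, C7

Schema1 ∩ Schema2 = {C1, C2, C4}.
C2 → C5, C7 applies, adding C5, C7
C7 → C6 applies, adding C6
Closure: {C1, C2, C4, C5, C6, C7}.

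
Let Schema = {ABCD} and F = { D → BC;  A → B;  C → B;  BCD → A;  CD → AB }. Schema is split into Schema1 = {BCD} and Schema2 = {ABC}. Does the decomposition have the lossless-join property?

Common attributes: Schema1 ∩ Schema2 = {BC}.
No dependency enlarges {BC}, so (BC)⁺ = {BC}.
The closure contains neither all of Schema1 = {BCD} nor all of Schema2 = {ABC}, so the common attributes are not a superkey of either fragment. The join is lossy.

No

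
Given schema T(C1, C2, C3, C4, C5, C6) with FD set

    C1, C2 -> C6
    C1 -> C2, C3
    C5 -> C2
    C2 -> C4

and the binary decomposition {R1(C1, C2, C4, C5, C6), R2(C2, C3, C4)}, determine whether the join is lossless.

No

Common attributes: R1 ∩ R2 = {C2, C4}.
No dependency enlarges {C2, C4}, so (C2, C4)⁺ = {C2, C4}.
The closure contains neither all of R1 = {C1, C2, C4, C5, C6} nor all of R2 = {C2, C3, C4}, so the common attributes are not a superkey of either fragment. The join is lossy.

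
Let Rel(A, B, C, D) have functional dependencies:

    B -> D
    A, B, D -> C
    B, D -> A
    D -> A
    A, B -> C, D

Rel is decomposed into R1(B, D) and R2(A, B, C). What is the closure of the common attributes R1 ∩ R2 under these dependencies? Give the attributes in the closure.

A, B, C, D

R1 ∩ R2 = {B}.
B → D applies, adding D
B, D → A applies, adding A
A, B → C, D applies, adding C
Closure: {A, B, C, D}.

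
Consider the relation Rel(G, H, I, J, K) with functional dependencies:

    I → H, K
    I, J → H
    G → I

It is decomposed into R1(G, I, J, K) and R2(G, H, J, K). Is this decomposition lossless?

Yes

Common attributes: R1 ∩ R2 = {G, J, K}.
Closure of {G, J, K}: G → I applies, adding I; I → H, K applies, adding H. So (G, J, K)⁺ = {G, H, I, J, K}.
This closure contains every attribute of R1, so R1 ∩ R2 → R1. The join is lossless.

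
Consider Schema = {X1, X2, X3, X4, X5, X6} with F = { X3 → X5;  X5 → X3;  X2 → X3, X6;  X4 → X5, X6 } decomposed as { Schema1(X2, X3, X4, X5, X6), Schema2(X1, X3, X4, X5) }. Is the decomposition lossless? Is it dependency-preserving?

Lossless test: (X3, X4, X5)⁺ = {X3, X4, X5, X6}, which is a superkey of neither fragment — lossy.
Dependency preservation: every FD's attributes lie within a single fragment, so each can be enforced locally — preserved.

lossy but dependency-preserving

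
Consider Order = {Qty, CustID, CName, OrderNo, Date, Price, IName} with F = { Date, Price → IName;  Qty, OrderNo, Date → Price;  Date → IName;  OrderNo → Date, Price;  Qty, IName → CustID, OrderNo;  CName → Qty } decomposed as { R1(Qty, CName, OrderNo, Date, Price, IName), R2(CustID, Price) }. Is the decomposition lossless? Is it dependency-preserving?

Lossless test: (Price)⁺ = {Price}, which is a superkey of neither fragment — lossy.
Dependency preservation: the restricted closure of {Qty, IName} across the fragments never reaches {CustID, OrderNo}, so Qty, IName → CustID, OrderNo cannot be enforced without a join — not preserved.

lossy and not dependency-preserving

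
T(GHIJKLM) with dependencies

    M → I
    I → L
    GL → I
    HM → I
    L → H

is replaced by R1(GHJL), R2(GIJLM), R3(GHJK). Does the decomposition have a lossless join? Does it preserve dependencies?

Lossless test (chase): Rows 1 and 2 agree on GL; apply GL→I and equate their I entries. Rows 1 and 2 agree on L; apply L→H and equate their H entries. No row becomes fully distinguished — the join is lossy.
Dependency preservation: HM → I is not contained in any single fragment, but the restricted closure of its left-hand side across the fragments still reaches the right-hand side; the remaining FDs each lie inside some fragment. All dependencies are preserved.

lossy but dependency-preserving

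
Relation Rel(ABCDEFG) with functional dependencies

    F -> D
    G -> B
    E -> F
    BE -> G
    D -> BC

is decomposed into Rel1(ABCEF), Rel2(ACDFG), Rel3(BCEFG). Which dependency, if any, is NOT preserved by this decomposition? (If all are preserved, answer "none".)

D -> BC

Check D → BC: no single fragment contains all of {BCD}, and the restricted closure of {D} across the fragments never reaches {BC}.
F → D is preserved.
G → B is preserved.
E → F is preserved.
BE → G is preserved.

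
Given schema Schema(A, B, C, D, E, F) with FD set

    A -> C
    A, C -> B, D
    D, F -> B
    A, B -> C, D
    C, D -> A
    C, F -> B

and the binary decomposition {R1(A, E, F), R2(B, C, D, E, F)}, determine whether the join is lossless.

Common attributes: R1 ∩ R2 = {E, F}.
No dependency enlarges {E, F}, so (E, F)⁺ = {E, F}.
The closure contains neither all of R1 = {A, E, F} nor all of R2 = {B, C, D, E, F}, so the common attributes are not a superkey of either fragment. The join is lossy.

No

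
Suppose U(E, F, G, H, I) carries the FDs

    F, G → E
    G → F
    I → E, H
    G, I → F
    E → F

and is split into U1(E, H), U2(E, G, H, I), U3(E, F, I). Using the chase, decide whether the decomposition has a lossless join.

Yes

Chase test. Columns are E, F, G, H, I; row i has aⱼ where attribute j ∈ Ui, else bᵢⱼ.
Initial tableau (one row per fragment):
  row 1: a1 b12 b13 a4 b15
  row 2: a1 b22 a3 a4 a5
  row 3: a1 a2 b33 b34 a5
Rows 2 and 3 agree on I; apply I→E, H and equate their E, H entries.
Rows 1 and 2 agree on E; apply E→F and equate their F entries.
Rows 1 and 3 agree on E; apply E→F and equate their F entries.
Row 2 is now all distinguished symbols — the join is lossless.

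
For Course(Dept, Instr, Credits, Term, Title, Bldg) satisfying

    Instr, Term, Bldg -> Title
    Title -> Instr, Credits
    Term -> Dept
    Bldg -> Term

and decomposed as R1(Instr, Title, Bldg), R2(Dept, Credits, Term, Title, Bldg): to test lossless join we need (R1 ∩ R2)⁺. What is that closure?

R1 ∩ R2 = {Title, Bldg}.
Title → Instr, Credits applies, adding Instr, Credits
Bldg → Term applies, adding Term
Term → Dept applies, adding Dept
Closure: {Dept, Instr, Credits, Term, Title, Bldg}.

Dept, Instr, Credits, Term, Title, Bldg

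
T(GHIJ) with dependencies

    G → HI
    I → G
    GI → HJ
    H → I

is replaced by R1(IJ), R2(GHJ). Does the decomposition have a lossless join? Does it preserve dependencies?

lossy and not dependency-preserving

Lossless test: (J)⁺ = {J}, which is a superkey of neither fragment — lossy.
Dependency preservation: the restricted closure of {G} across the fragments never reaches {HI}, so G → HI cannot be enforced without a join — not preserved.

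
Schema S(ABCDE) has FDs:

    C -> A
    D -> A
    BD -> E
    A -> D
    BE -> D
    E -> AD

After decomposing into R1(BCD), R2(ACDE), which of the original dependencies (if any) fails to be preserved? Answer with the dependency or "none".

BD -> E

Check BD → E: no single fragment contains all of {BDE}, and the restricted closure of {BD} across the fragments never reaches {E}.
C → A is preserved.
D → A is preserved.
A → D is preserved.
BE → D is preserved.
E → AD is preserved.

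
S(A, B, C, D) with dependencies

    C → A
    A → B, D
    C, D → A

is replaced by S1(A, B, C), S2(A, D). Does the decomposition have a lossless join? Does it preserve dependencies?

Lossless test: (A)⁺ = {A, B, D}, which contains all of one fragment — lossless.
Dependency preservation: A → B, D; C, D → A are not contained in any single fragment, but the restricted closure of each left-hand side across the fragments still reaches the right-hand side; the remaining FDs each lie inside some fragment. All dependencies are preserved.

lossless and dependency-preserving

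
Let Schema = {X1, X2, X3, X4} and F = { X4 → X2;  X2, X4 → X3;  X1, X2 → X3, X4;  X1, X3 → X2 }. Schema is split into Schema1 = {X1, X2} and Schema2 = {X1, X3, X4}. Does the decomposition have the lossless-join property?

Common attributes: Schema1 ∩ Schema2 = {X1}.
No dependency enlarges {X1}, so (X1)⁺ = {X1}.
The closure contains neither all of Schema1 = {X1, X2} nor all of Schema2 = {X1, X3, X4}, so the common attributes are not a superkey of either fragment. The join is lossy.

No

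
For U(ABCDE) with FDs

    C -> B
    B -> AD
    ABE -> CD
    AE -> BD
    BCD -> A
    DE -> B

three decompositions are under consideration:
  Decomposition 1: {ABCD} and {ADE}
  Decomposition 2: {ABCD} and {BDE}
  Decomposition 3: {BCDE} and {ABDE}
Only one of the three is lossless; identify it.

Decomposition 3

Decomposition 1: common = {AD}, closure = {AD} → lossy.
Decomposition 2: common = {BD}, closure = {ABD} → lossy.
Decomposition 3: common = {BDE}, closure = {ABCDE} → lossless.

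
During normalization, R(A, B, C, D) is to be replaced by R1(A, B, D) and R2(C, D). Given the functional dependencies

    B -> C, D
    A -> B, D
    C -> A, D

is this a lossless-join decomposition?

No

Common attributes: R1 ∩ R2 = {D}.
No dependency enlarges {D}, so (D)⁺ = {D}.
The closure contains neither all of R1 = {A, B, D} nor all of R2 = {C, D}, so the common attributes are not a superkey of either fragment. The join is lossy.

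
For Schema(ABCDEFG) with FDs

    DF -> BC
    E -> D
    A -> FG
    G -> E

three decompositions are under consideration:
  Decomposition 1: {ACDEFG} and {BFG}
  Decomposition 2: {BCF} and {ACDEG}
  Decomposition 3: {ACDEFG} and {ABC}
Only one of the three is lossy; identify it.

Decomposition 1: common = {FG}, closure = {BCDEFG} → lossless.
Decomposition 2: common = {C}, closure = {C} → lossy.
Decomposition 3: common = {AC}, closure = {ABCDEFG} → lossless.

Decomposition 2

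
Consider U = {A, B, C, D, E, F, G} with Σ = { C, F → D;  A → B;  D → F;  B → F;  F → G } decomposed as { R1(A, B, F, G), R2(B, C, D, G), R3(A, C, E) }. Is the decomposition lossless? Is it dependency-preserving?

lossless but not dependency-preserving

Lossless test (chase): Rows 1 and 3 agree on A; apply A→B and equate their B entries. Rows 1 and 2 agree on B; apply B→F and equate their F entries. Rows 1 and 3 agree on B; apply B→F and equate their F entries. Rows 1 and 3 agree on F; apply F→G and equate their G entries. Rows 2 and 3 agree on C, F; apply C, F→D and equate their D entries. Row 3 is now all distinguished symbols — the join is lossless.
Dependency preservation: the restricted closure of {C, F} across the fragments never reaches {D}, so C, F → D cannot be enforced without a join — not preserved.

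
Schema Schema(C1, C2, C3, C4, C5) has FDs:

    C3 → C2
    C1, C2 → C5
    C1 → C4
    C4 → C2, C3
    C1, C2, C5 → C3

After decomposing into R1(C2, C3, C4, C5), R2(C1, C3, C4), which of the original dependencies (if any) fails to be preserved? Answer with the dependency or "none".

Check C1, C2 → C5: no single fragment contains all of {C1, C2, C5}, and the restricted closure of {C1, C2} across the fragments never reaches {C5}.
C3 → C2 is preserved.
C1 → C4 is preserved.
C4 → C2, C3 is preserved.
C1, C2, C5 → C3 is preserved.

C1, C2 → C5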